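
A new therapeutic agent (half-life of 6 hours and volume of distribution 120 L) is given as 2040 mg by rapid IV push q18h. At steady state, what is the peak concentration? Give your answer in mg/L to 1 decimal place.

19.4 mg/L

τ = 18 h = 3 half-lives, so f = (1/2)^3 = 0.125.
At steady state, R = 1/(1 − 0.125) = 8/7.
Single-dose peak C₀ = D/Vd = 2040/120 = 17 mg/L.
Steady-state peak Cmax,ss = C₀·R = 17 × 8/7 ≈ 19.429 mg/L.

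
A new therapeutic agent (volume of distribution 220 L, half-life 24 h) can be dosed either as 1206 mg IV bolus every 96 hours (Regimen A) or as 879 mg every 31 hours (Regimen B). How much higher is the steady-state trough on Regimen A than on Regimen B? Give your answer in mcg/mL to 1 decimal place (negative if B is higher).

Regimen A: f = (1/2)^(96/24) ≈ 0.0625; Cmin,ss = (1206/220)·f/(1−f) ≈ 0.365 mcg/mL.
Regimen B: f = (1/2)^(31/24) ≈ 0.4085; Cmin,ss = (879/220)·f/(1−f) ≈ 2.759 mcg/mL.
Difference ≈ 0.365 − 2.759 ≈ -2.394 mcg/mL.

-2.4 mcg/mL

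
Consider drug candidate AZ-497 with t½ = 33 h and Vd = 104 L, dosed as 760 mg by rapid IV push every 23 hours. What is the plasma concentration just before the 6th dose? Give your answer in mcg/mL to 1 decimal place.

10.7 mcg/mL

f = (1/2)^(τ/t½) = (1/2)^(23/33) ≈ 0.6169.
C₀ = D/Vd = 760/104 ≈ 7.308 mcg/mL.
Before the 6th dose, 5 doses have been given. Superposition: Cmin = C₀·(f + f² + … + f^5).
≈ 7.308 × (0.6169 + 0.3806 + 0.2348 + 0.1448 + 0.0893) ≈ 7.308 × 1.4664 ≈ 10.716 mcg/mL.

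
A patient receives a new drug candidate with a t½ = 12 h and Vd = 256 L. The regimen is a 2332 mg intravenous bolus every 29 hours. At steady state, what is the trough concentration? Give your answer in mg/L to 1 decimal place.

Over one 29-h interval, 29/12 ≈ 2.4167 half-lives elapse, leaving f ≈ 0.1873 of each dose.
Each bolus raises the concentration by D/Vd = 2332/256 ≈ 9.109 mg/L.
Steady-state trough Cmin,ss = C₀·f/(1−f) ≈ 9.109 × 0.1873/0.8127 ≈ 2.099 mg/L.

2.1 mg/L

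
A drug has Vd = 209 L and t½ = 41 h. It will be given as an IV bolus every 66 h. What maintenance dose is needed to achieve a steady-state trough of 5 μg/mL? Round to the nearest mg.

2144 mg

τ/t½ = 66/41 ≈ 1.6098, so f = (1/2)^(66/41) ≈ 0.327654.
Cmin,ss = (D/Vd)·f/(1−f), so D = Cmin,ss·Vd·(1−f)/f.
D = 5 × 209 × (1−f)/f ≈ 5 × 209 × 2.05200 ≈ 2144.34 mg.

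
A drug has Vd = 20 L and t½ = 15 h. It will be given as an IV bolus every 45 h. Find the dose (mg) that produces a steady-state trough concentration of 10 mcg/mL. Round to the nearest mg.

1400 mg

τ/t½ = 45/15 ≈ 3, so f = (1/2)^(45/15) ≈ 0.125000.
Cmin,ss = (D/Vd)·f/(1−f), so D = Cmin,ss·Vd·(1−f)/f.
D = 10 × 20 × (1−f)/f ≈ 10 × 20 × 7.00000 ≈ 1400.00 mg.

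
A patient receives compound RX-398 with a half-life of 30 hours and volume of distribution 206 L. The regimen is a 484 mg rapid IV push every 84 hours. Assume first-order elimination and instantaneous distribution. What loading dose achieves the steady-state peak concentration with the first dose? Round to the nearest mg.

f = (1/2)^(84/30) ≈ 0.143587; accumulation ratio R = 1/(1−f) ≈ 1.16766.
Loading dose to hit Cmax,ss on first dose: D_load = D_maint·R ≈ 484 × 1.16766 ≈ 565.15 mg.

565 mg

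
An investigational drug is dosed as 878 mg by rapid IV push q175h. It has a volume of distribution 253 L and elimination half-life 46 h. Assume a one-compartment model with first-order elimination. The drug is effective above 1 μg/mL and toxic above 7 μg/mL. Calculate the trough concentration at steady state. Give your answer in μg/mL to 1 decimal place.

0.3 μg/mL

τ/t½ = 175/46 ≈ 3.8043, so fraction remaining f = (1/2)^(175/46) ≈ 0.0716.
At steady state, accumulation factor R = 1/(1 − e^(−kτ)) ≈ 1.0771.
Each bolus raises the concentration by D/Vd = 878/253 ≈ 3.470 μg/mL.
Cmax,ss = C₀/(1 − f) ≈ 3.470/0.9284 ≈ 3.738 μg/mL.
One interval later, Cmin,ss = Cmax,ss·e^(−kτ) ≈ 3.738 × 0.0716 ≈ 0.268 μg/mL.
Trough 0.3 μg/mL vs MEC 1 μg/mL: subtherapeutic.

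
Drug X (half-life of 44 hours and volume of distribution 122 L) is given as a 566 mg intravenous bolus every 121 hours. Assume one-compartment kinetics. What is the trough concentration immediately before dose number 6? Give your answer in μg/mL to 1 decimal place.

0.8 μg/mL

f = (1/2)^(τ/t½) = (1/2)^(121/44) ≈ 0.1487.
C₀ = D/Vd = 566/122 ≈ 4.639 μg/mL.
Before the 6th dose, 5 doses have been given. Superposition: Cmin = C₀·(f + f² + … + f^5).
≈ 4.639 × (0.1487 + 0.0221 + 0.0033 + 0.0005 + 0.0001) ≈ 4.639 × 0.1747 ≈ 0.810 μg/mL.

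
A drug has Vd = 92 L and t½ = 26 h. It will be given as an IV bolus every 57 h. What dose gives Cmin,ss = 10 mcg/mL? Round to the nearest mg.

τ/t½ = 57/26 ≈ 2.1923, so f = (1/2)^(57/26) ≈ 0.218801.
Cmin,ss = (D/Vd)·f/(1−f), so D = Cmin,ss·Vd·(1−f)/f.
D = 10 × 92 × (1−f)/f ≈ 10 × 92 × 3.57036 ≈ 3284.73 mg.

3285 mg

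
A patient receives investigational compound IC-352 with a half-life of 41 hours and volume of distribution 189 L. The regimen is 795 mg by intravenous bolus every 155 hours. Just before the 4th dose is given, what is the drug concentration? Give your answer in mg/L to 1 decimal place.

f = (1/2)^(τ/t½) = (1/2)^(155/41) ≈ 0.0728.
C₀ = D/Vd = 795/189 ≈ 4.206 mg/L.
Before the 4th dose, 3 doses have been given. Superposition: Cmin = C₀·(f + f² + … + f^3).
≈ 4.206 × (0.0728 + 0.0053 + 0.0004) ≈ 4.206 × 0.0785 ≈ 0.330 mg/L.

0.3 mg/L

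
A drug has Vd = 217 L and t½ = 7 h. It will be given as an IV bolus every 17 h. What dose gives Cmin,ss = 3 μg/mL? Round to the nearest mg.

2854 mg

τ/t½ = 17/7 ≈ 2.4286, so f = (1/2)^(17/7) ≈ 0.185749.
Cmin,ss = (D/Vd)·f/(1−f), so D = Cmin,ss·Vd·(1−f)/f.
D = 3 × 217 × (1−f)/f ≈ 3 × 217 × 4.38361 ≈ 2853.73 mg.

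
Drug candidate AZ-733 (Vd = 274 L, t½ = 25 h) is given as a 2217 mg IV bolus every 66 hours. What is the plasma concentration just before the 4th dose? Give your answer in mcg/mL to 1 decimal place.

f = (1/2)^(τ/t½) = (1/2)^(66/25) ≈ 0.1604.
C₀ = D/Vd = 2217/274 ≈ 8.091 mcg/mL.
Before the 4th dose, 3 doses have been given. Superposition: Cmin = C₀·(f + f² + … + f^3).
≈ 8.091 × (0.1604 + 0.0257 + 0.0041) ≈ 8.091 × 0.1902 ≈ 1.539 mcg/mL.

1.5 mcg/mL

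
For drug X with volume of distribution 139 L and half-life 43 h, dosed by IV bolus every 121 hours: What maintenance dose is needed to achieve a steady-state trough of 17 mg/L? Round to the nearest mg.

14254 mg

τ/t½ = 121/43 ≈ 2.814, so f = (1/2)^(121/43) ≈ 0.142205.
Cmin,ss = (D/Vd)·f/(1−f), so D = Cmin,ss·Vd·(1−f)/f.
D = 17 × 139 × (1−f)/f ≈ 17 × 139 × 6.03210 ≈ 14253.85 mg.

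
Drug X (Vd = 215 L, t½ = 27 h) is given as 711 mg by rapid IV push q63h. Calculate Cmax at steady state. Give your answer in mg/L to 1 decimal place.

4.1 mg/L

τ/t½ = 63/27 ≈ 2.3333, so fraction remaining f = (1/2)^(63/27) ≈ 0.1984.
At steady state, accumulation factor R = 1/(1 − e^(−kτ)) ≈ 1.2475.
Each bolus raises the concentration by D/Vd = 711/215 ≈ 3.307 mg/L.
Steady-state peak Cmax,ss = C₀·R ≈ 3.307 × 1.2475 ≈ 4.125 mg/L.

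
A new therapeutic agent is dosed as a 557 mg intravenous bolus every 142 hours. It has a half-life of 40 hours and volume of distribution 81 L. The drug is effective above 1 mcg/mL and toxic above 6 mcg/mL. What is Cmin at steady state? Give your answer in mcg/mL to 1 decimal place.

0.6 mcg/mL

k = ln2/t½ = ln2/40 ≈ 0.017329 h⁻¹; fraction remaining f = e^(−kτ) = e^(−0.017329×142) ≈ 0.0854.
Single-dose peak C₀ = D/Vd = 557/81 ≈ 6.877 mcg/mL.
Steady-state trough Cmin,ss = C₀·f/(1−f) ≈ 6.877 × 0.0854/0.9146 ≈ 0.642 mcg/mL.
Trough 0.6 mcg/mL vs MEC 1 mcg/mL: subtherapeutic.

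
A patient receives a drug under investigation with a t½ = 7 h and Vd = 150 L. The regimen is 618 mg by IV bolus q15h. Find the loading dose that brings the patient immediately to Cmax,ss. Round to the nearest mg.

f = (1/2)^(15/7) ≈ 0.226431; accumulation ratio R = 1/(1−f) ≈ 1.29271.
Loading dose to hit Cmax,ss on first dose: D_load = D_maint·R ≈ 618 × 1.29271 ≈ 798.89 mg.

799 mg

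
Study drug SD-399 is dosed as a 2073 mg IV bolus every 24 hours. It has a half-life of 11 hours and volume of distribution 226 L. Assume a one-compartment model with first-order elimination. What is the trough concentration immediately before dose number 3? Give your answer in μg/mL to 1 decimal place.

f = (1/2)^(τ/t½) = (1/2)^(24/11) ≈ 0.2204.
C₀ = D/Vd = 2073/226 ≈ 9.173 μg/mL.
Before the 3rd dose, 2 doses have been given. Superposition: Cmin = C₀·(f + f²).
≈ 9.173 × (0.2204 + 0.0486) ≈ 9.173 × 0.2690 ≈ 2.468 μg/mL.

2.5 μg/mL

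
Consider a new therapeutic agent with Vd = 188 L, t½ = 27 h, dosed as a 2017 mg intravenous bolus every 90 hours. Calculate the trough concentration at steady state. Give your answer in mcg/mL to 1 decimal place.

1.2 mcg/mL

τ/t½ = 90/27 ≈ 3.3333, so fraction remaining f = (1/2)^(90/27) ≈ 0.0992.
Accumulation ratio R = 1/(1 − f) ≈ 1/0.9008 ≈ 1.1101.
Single-dose peak C₀ = D/Vd = 2017/188 ≈ 10.729 mcg/mL.
Steady-state peak Cmax,ss = C₀·R ≈ 10.729 × 1.1101 ≈ 11.910 mcg/mL.
Steady-state trough Cmin,ss = Cmax,ss·f ≈ 11.910 × 0.0992 ≈ 1.181 mcg/mL.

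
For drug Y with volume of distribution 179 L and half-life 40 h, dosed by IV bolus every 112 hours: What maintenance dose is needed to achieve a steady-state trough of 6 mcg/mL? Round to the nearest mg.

τ/t½ = 112/40 ≈ 2.8, so f = (1/2)^(112/40) ≈ 0.143587.
Cmin,ss = (D/Vd)·f/(1−f), so D = Cmin,ss·Vd·(1−f)/f.
D = 6 × 179 × (1−f)/f ≈ 6 × 179 × 5.96442 ≈ 6405.79 mg.

6406 mg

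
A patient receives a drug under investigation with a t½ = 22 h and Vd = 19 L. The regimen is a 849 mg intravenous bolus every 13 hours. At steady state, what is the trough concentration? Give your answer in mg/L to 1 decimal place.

τ/t½ = 13/22 ≈ 0.59091, so fraction remaining f = (1/2)^(13/22) ≈ 0.6639.
Accumulation ratio R = 1/(1 − f) ≈ 1/0.3361 ≈ 2.9753.
Each bolus raises the concentration by D/Vd = 849/19 ≈ 44.684 mg/L.
Cmax,ss = C₀/(1 − f) ≈ 44.684/0.3361 ≈ 132.949 mg/L.
One interval later, Cmin,ss = Cmax,ss·e^(−kτ) ≈ 132.949 × 0.6639 ≈ 88.265 mg/L.

88.3 mg/L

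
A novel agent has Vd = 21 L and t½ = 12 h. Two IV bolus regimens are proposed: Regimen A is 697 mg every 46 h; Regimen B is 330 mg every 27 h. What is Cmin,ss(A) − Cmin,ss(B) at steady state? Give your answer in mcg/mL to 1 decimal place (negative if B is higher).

Regimen A: f = (1/2)^(46/12) ≈ 0.0702; Cmin,ss = (697/21)·f/(1−f) ≈ 2.506 mcg/mL.
Regimen B: f = (1/2)^(27/12) ≈ 0.2102; Cmin,ss = (330/21)·f/(1−f) ≈ 4.182 mcg/mL.
Difference ≈ 2.506 − 4.182 ≈ -1.676 mcg/mL.

-1.7 mcg/mL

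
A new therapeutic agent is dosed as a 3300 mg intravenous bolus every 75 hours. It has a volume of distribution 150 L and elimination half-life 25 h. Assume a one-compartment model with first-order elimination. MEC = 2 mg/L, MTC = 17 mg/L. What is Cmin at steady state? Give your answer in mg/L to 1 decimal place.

3.1 mg/L

τ = 75 h = 3 half-lives, so f = (1/2)^3 = 0.125.
Accumulation ratio R = 1/(1 − f) = 1/0.875 = 8/7.
Single-dose peak C₀ = D/Vd = 3300/150 = 22 mg/L.
Steady-state peak Cmax,ss = C₀·R = 22 × 8/7 ≈ 25.143 mg/L.
Steady-state trough Cmin,ss = Cmax,ss·f ≈ 25.143 × 0.125 ≈ 3.143 mg/L.
Trough 3.1 mg/L vs MEC 2 mg/L: adequate.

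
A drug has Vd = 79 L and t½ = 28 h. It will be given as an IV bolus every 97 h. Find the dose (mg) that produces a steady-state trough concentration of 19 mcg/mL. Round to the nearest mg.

15066 mg

τ/t½ = 97/28 ≈ 3.4643, so f = (1/2)^(97/28) ≈ 0.090604.
Cmin,ss = (D/Vd)·f/(1−f), so D = Cmin,ss·Vd·(1−f)/f.
D = 19 × 79 × (1−f)/f ≈ 19 × 79 × 10.03704 ≈ 15065.60 mg.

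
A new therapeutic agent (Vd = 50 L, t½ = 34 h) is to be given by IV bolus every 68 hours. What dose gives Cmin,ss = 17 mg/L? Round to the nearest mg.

τ/t½ = 68/34 ≈ 2, so f = (1/2)^(68/34) ≈ 0.250000.
Cmin,ss = (D/Vd)·f/(1−f), so D = Cmin,ss·Vd·(1−f)/f.
D = 17 × 50 × (1−f)/f ≈ 17 × 50 × 3.00000 ≈ 2550.00 mg.

2550 mg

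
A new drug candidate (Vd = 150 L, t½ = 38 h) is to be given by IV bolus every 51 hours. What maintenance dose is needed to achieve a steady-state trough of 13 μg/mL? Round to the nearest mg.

τ/t½ = 51/38 ≈ 1.3421, so f = (1/2)^(51/38) ≈ 0.394445.
Cmin,ss = (D/Vd)·f/(1−f), so D = Cmin,ss·Vd·(1−f)/f.
D = 13 × 150 × (1−f)/f ≈ 13 × 150 × 1.53521 ≈ 2993.66 mg.

2994 mg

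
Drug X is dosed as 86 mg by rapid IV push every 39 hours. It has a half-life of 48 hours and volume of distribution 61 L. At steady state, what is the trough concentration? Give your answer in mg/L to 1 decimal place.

τ/t½ = 39/48 ≈ 0.8125, so fraction remaining f = (1/2)^(39/48) ≈ 0.5694.
Each bolus raises the concentration by D/Vd = 86/61 ≈ 1.410 mg/L.
Steady-state trough Cmin,ss = C₀·f/(1−f) ≈ 1.410 × 0.5694/0.4306 ≈ 1.865 mg/L.

1.9 mg/L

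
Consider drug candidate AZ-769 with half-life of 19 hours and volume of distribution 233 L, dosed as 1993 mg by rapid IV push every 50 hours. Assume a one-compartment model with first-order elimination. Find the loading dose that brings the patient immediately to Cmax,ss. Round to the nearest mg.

2376 mg

f = (1/2)^(50/19) ≈ 0.161367; accumulation ratio R = 1/(1−f) ≈ 1.19242.
Loading dose to hit Cmax,ss on first dose: D_load = D_maint·R ≈ 1993 × 1.19242 ≈ 2376.49 mg.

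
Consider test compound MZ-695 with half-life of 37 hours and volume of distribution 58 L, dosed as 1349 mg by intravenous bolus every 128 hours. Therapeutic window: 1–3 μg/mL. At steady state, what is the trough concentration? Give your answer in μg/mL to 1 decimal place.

k = ln2/t½ = ln2/37 ≈ 0.018734 h⁻¹; fraction remaining f = e^(−kτ) = e^(−0.018734×128) ≈ 0.0909.
Accumulation ratio R = 1/(1 − f) ≈ 1/0.9091 ≈ 1.1000.
Each bolus raises the concentration by D/Vd = 1349/58 ≈ 23.259 μg/mL.
Cmax,ss = C₀/(1 − f) ≈ 23.259/0.9091 ≈ 25.585 μg/mL.
One interval later, Cmin,ss = Cmax,ss·e^(−kτ) ≈ 25.585 × 0.0909 ≈ 2.326 μg/mL.
Trough 2.3 μg/mL vs MEC 1 μg/mL: adequate.

2.3 μg/mL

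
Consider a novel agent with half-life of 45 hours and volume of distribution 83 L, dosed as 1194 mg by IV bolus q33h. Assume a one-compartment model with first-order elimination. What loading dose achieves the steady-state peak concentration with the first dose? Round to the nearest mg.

f = (1/2)^(33/45) ≈ 0.601513; accumulation ratio R = 1/(1−f) ≈ 2.50949.
Loading dose to hit Cmax,ss on first dose: D_load = D_maint·R ≈ 1194 × 2.50949 ≈ 2996.33 mg.

2996 mg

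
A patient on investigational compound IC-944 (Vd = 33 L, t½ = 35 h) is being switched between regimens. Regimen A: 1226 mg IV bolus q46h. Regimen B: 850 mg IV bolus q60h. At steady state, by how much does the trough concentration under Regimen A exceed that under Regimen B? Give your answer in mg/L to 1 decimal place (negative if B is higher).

Regimen A: f = (1/2)^(46/35) ≈ 0.4021; Cmin,ss = (1226/33)·f/(1−f) ≈ 24.985 mg/L.
Regimen B: f = (1/2)^(60/35) ≈ 0.3048; Cmin,ss = (850/33)·f/(1−f) ≈ 11.293 mg/L.
Difference ≈ 24.985 − 11.293 ≈ 13.692 mg/L.

13.7 mg/L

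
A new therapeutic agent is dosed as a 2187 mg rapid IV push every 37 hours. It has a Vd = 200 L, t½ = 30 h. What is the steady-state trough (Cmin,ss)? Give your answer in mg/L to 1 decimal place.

8.1 mg/L

Over one 37-h interval, 37/30 ≈ 1.2333 half-lives elapse, leaving f ≈ 0.4253 of each dose.
At steady state, accumulation factor R = 1/(1 − e^(−kτ)) ≈ 1.7400.
Each bolus raises the concentration by D/Vd = 2187/200 ≈ 10.935 mg/L.
Steady-state peak Cmax,ss = C₀·R ≈ 10.935 × 1.7400 ≈ 19.027 mg/L.
One interval later, Cmin,ss = Cmax,ss·e^(−kτ) ≈ 19.027 × 0.4253 ≈ 8.092 mg/L.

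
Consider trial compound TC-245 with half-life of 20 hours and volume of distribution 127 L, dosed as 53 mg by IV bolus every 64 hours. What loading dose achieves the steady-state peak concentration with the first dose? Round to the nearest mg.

f = (1/2)^(64/20) ≈ 0.108819; accumulation ratio R = 1/(1−f) ≈ 1.12211.
Loading dose to hit Cmax,ss on first dose: D_load = D_maint·R ≈ 53 × 1.12211 ≈ 59.47 mg.

59 mg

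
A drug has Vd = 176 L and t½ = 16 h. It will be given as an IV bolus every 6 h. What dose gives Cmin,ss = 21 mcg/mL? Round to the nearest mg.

1097 mg

τ/t½ = 6/16 ≈ 0.375, so f = (1/2)^(6/16) ≈ 0.771105.
Cmin,ss = (D/Vd)·f/(1−f), so D = Cmin,ss·Vd·(1−f)/f.
D = 21 × 176 × (1−f)/f ≈ 21 × 176 × 0.29684 ≈ 1097.12 mg.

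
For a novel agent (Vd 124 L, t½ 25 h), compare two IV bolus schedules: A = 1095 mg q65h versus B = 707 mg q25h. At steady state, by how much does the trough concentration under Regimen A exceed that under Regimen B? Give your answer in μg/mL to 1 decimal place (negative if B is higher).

Regimen A: f = (1/2)^(65/25) ≈ 0.1649; Cmin,ss = (1095/124)·f/(1−f) ≈ 1.744 μg/mL.
Regimen B: f = (1/2)^(25/25) ≈ 0.5000; Cmin,ss = (707/124)·f/(1−f) ≈ 5.702 μg/mL.
Difference ≈ 1.744 − 5.702 ≈ -3.958 μg/mL.

-4.0 μg/mL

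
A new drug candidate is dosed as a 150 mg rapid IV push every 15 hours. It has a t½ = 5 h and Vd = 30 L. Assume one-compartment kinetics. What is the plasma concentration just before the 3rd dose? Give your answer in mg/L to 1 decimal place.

0.7 mg/L

f = (1/2)^(τ/t½) = (1/2)^(15/5) ≈ 0.1250.
C₀ = D/Vd = 150/30 ≈ 5.000 mg/L.
Before the 3rd dose, 2 doses have been given. Superposition: Cmin = C₀·(f + f²).
≈ 5.000 × (0.1250 + 0.0156) ≈ 5.000 × 0.1406 ≈ 0.703 mg/L.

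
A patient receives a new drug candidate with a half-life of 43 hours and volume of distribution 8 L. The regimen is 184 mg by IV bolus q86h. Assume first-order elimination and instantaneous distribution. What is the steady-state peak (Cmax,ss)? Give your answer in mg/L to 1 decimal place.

τ = 86 h = 2 half-lives, so f = (1/2)^2 = 0.25.
At steady state, R = 1/(1 − 0.25) = 4/3.
Single-dose peak C₀ = D/Vd = 184/8 = 23 mg/L.
Steady-state peak Cmax,ss = C₀·R = 23 × 4/3 ≈ 30.667 mg/L.

30.7 mg/L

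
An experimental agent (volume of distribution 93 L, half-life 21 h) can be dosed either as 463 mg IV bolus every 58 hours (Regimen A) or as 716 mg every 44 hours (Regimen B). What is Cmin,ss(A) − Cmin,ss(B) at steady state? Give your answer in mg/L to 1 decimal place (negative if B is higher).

Regimen A: f = (1/2)^(58/21) ≈ 0.1474; Cmin,ss = (463/93)·f/(1−f) ≈ 0.861 mg/L.
Regimen B: f = (1/2)^(44/21) ≈ 0.2340; Cmin,ss = (716/93)·f/(1−f) ≈ 2.352 mg/L.
Difference ≈ 0.861 − 2.352 ≈ -1.491 mg/L.

-1.5 mg/L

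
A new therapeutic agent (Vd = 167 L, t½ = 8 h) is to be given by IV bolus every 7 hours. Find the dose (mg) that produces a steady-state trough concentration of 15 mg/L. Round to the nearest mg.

2089 mg

τ/t½ = 7/8 ≈ 0.875, so f = (1/2)^(7/8) ≈ 0.545254.
Cmin,ss = (D/Vd)·f/(1−f), so D = Cmin,ss·Vd·(1−f)/f.
D = 15 × 167 × (1−f)/f ≈ 15 × 167 × 0.83401 ≈ 2089.20 mg.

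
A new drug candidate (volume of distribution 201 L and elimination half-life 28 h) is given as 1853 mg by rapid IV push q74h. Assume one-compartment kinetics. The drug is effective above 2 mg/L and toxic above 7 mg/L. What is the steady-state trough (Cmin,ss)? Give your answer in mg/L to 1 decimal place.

k = ln2/t½ = ln2/28 ≈ 0.024755 h⁻¹; fraction remaining f = e^(−kτ) = e^(−0.024755×74) ≈ 0.1601.
Accumulation ratio R = 1/(1 − f) ≈ 1/0.8399 ≈ 1.1906.
Each bolus raises the concentration by D/Vd = 1853/201 ≈ 9.219 mg/L.
Steady-state peak Cmax,ss = C₀·R ≈ 9.219 × 1.1906 ≈ 10.976 mg/L.
One interval later, Cmin,ss = Cmax,ss·e^(−kτ) ≈ 10.976 × 0.1601 ≈ 1.757 mg/L.
Trough 1.8 mg/L vs MEC 2 mg/L: subtherapeutic.

1.8 mg/L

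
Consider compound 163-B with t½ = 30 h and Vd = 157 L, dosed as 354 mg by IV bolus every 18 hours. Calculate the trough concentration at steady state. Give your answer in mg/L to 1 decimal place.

4.4 mg/L

Over one 18-h interval, 18/30 ≈ 0.6 half-lives elapse, leaving f ≈ 0.6598 of each dose.
Single-dose peak C₀ = D/Vd = 354/157 ≈ 2.255 mg/L.
Steady-state trough Cmin,ss = C₀·f/(1−f) ≈ 2.255 × 0.6598/0.3402 ≈ 4.373 mg/L.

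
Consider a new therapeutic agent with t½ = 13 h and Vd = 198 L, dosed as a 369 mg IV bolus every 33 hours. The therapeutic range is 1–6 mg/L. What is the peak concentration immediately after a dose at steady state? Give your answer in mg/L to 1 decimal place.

Over one 33-h interval, 33/13 ≈ 2.5385 half-lives elapse, leaving f ≈ 0.1721 of each dose.
Accumulation ratio R = 1/(1 − f) ≈ 1/0.8279 ≈ 1.2079.
Single-dose peak C₀ = D/Vd = 369/198 ≈ 1.864 mg/L.
Steady-state peak Cmax,ss = C₀·R ≈ 1.864 × 1.2079 ≈ 2.252 mg/L.
Peak 2.3 mg/L vs MTC 6 mg/L: below toxic threshold.

2.3 mg/L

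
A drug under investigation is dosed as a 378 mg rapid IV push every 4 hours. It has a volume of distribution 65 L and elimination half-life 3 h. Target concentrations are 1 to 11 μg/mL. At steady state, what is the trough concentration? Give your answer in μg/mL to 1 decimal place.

3.8 μg/mL

k = ln2/t½ = ln2/3 ≈ 0.231049 h⁻¹; fraction remaining f = e^(−kτ) = e^(−0.231049×4) ≈ 0.3969.
Accumulation ratio R = 1/(1 − f) ≈ 1/0.6031 ≈ 1.6581.
Single-dose peak C₀ = D/Vd = 378/65 ≈ 5.815 μg/mL.
Steady-state peak Cmax,ss = C₀·R ≈ 5.815 × 1.6581 ≈ 9.642 μg/mL.
Steady-state trough Cmin,ss = Cmax,ss·f ≈ 9.642 × 0.3969 ≈ 3.827 μg/mL.
Trough 3.8 μg/mL vs MEC 1 μg/mL: adequate.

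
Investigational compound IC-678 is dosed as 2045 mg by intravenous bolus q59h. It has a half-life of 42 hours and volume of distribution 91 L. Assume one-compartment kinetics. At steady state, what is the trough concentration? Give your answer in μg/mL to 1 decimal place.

Over one 59-h interval, 59/42 ≈ 1.4048 half-lives elapse, leaving f ≈ 0.3777 of each dose.
Each bolus raises the concentration by D/Vd = 2045/91 ≈ 22.473 μg/mL.
Steady-state trough Cmin,ss = C₀·f/(1−f) ≈ 22.473 × 0.3777/0.6223 ≈ 13.640 μg/mL.

13.6 μg/mL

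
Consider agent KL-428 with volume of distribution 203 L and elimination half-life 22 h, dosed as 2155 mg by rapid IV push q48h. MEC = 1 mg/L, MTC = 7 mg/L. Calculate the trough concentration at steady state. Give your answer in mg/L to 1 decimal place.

Over one 48-h interval, 48/22 ≈ 2.1818 half-lives elapse, leaving f ≈ 0.2204 of each dose.
Each bolus raises the concentration by D/Vd = 2155/203 ≈ 10.616 mg/L.
Steady-state trough Cmin,ss = C₀·f/(1−f) ≈ 10.616 × 0.2204/0.7796 ≈ 3.001 mg/L.
Trough 3.0 mg/L vs MEC 1 mg/L: adequate.

3.0 mg/L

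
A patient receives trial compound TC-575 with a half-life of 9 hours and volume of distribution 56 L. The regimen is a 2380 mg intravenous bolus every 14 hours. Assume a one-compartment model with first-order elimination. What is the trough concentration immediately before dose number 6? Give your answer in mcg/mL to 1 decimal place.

21.8 mcg/mL

f = (1/2)^(τ/t½) = (1/2)^(14/9) ≈ 0.3402.
C₀ = D/Vd = 2380/56 ≈ 42.500 mcg/mL.
Before the 6th dose, 5 doses have been given. Superposition: Cmin = C₀·(f + f² + … + f^5).
≈ 42.500 × (0.3402 + 0.1157 + 0.0394 + 0.0134 + 0.0046) ≈ 42.500 × 0.5133 ≈ 21.815 mcg/mL.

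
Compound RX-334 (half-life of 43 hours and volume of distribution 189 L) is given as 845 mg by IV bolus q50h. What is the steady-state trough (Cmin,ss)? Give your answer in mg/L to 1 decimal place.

Over one 50-h interval, 50/43 ≈ 1.1628 half-lives elapse, leaving f ≈ 0.4466 of each dose.
Accumulation ratio R = 1/(1 − f) ≈ 1/0.5534 ≈ 1.8070.
Each bolus raises the concentration by D/Vd = 845/189 ≈ 4.471 mg/L.
Cmax,ss = C₀/(1 − f) ≈ 4.471/0.5534 ≈ 8.079 mg/L.
Steady-state trough Cmin,ss = Cmax,ss·f ≈ 8.079 × 0.4466 ≈ 3.608 mg/L.

3.6 mg/L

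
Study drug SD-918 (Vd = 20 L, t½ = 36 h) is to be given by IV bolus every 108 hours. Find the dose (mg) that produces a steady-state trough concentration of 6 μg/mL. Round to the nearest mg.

τ/t½ = 108/36 ≈ 3, so f = (1/2)^(108/36) ≈ 0.125000.
Cmin,ss = (D/Vd)·f/(1−f), so D = Cmin,ss·Vd·(1−f)/f.
D = 6 × 20 × (1−f)/f ≈ 6 × 20 × 7.00000 ≈ 840.00 mg.

840 mg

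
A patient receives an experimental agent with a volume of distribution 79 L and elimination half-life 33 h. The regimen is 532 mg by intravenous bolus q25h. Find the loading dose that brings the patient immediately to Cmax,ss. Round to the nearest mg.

f = (1/2)^(25/33) ≈ 0.591489; accumulation ratio R = 1/(1−f) ≈ 2.44791.
Loading dose to hit Cmax,ss on first dose: D_load = D_maint·R ≈ 532 × 2.44791 ≈ 1302.29 mg.

1302 mg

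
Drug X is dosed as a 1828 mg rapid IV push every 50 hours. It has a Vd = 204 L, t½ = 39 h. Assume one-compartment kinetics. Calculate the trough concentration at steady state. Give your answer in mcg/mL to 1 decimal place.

6.3 mcg/mL

k = ln2/t½ = ln2/39 ≈ 0.017773 h⁻¹; fraction remaining f = e^(−kτ) = e^(−0.017773×50) ≈ 0.4112.
At steady state, accumulation factor R = 1/(1 − e^(−kτ)) ≈ 1.6984.
Single-dose peak C₀ = D/Vd = 1828/204 ≈ 8.961 mcg/mL.
Cmax,ss = C₀/(1 − f) ≈ 8.961/0.5888 ≈ 15.219 mcg/mL.
Steady-state trough Cmin,ss = Cmax,ss·f ≈ 15.219 × 0.4112 ≈ 6.258 mcg/mL.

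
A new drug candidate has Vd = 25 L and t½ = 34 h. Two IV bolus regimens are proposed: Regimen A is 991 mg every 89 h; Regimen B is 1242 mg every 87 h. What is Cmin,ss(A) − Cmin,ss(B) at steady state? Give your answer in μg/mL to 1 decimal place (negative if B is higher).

-2.4 μg/mL

Regimen A: f = (1/2)^(89/34) ≈ 0.1629; Cmin,ss = (991/25)·f/(1−f) ≈ 7.714 μg/mL.
Regimen B: f = (1/2)^(87/34) ≈ 0.1697; Cmin,ss = (1242/25)·f/(1−f) ≈ 10.154 μg/mL.
Difference ≈ 7.714 − 10.154 ≈ -2.440 μg/mL.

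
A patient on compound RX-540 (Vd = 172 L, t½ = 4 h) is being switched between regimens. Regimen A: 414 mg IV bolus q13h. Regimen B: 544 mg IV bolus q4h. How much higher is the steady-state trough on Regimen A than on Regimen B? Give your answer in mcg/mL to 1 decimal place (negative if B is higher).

-2.9 mcg/mL

Regimen A: f = (1/2)^(13/4) ≈ 0.1051; Cmin,ss = (414/172)·f/(1−f) ≈ 0.283 mcg/mL.
Regimen B: f = (1/2)^(4/4) ≈ 0.5000; Cmin,ss = (544/172)·f/(1−f) ≈ 3.163 mcg/mL.
Difference ≈ 0.283 − 3.163 ≈ -2.880 mcg/mL.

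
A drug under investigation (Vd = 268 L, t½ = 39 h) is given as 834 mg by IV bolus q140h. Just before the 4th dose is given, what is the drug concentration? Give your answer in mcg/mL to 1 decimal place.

0.3 mcg/mL

f = (1/2)^(τ/t½) = (1/2)^(140/39) ≈ 0.0831.
C₀ = D/Vd = 834/268 ≈ 3.112 mcg/mL.
Before the 4th dose, 3 doses have been given. Superposition: Cmin = C₀·(f + f² + … + f^3).
≈ 3.112 × (0.0831 + 0.0069 + 0.0006) ≈ 3.112 × 0.0906 ≈ 0.282 mcg/mL.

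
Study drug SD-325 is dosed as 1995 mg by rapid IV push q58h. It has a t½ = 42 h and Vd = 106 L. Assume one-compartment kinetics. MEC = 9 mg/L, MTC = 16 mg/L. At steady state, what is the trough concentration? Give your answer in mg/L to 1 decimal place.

11.7 mg/L

τ/t½ = 58/42 ≈ 1.381, so fraction remaining f = (1/2)^(58/42) ≈ 0.3840.
At steady state, accumulation factor R = 1/(1 − e^(−kτ)) ≈ 1.6234.
Single-dose peak C₀ = D/Vd = 1995/106 ≈ 18.821 mg/L.
Steady-state peak Cmax,ss = C₀·R ≈ 18.821 × 1.6234 ≈ 30.554 mg/L.
One interval later, Cmin,ss = Cmax,ss·e^(−kτ) ≈ 30.554 × 0.3840 ≈ 11.733 mg/L.
Trough 11.7 mg/L vs MEC 9 mg/L: adequate.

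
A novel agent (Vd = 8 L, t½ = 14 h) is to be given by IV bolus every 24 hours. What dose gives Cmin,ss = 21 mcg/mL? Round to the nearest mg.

383 mg

τ/t½ = 24/14 ≈ 1.7143, so f = (1/2)^(24/14) ≈ 0.304753.
Cmin,ss = (D/Vd)·f/(1−f), so D = Cmin,ss·Vd·(1−f)/f.
D = 21 × 8 × (1−f)/f ≈ 21 × 8 × 2.28135 ≈ 383.27 mg.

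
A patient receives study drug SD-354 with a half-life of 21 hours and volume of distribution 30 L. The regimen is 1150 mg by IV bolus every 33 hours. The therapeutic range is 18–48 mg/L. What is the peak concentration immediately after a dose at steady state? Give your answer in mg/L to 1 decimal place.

57.8 mg/L

τ/t½ = 33/21 ≈ 1.5714, so fraction remaining f = (1/2)^(33/21) ≈ 0.3365.
Accumulation ratio R = 1/(1 − f) ≈ 1/0.6635 ≈ 1.5072.
Each bolus raises the concentration by D/Vd = 1150/30 ≈ 38.333 mg/L.
Steady-state peak Cmax,ss = C₀·R ≈ 38.333 × 1.5072 ≈ 57.775 mg/L.
Peak 57.8 mg/L vs MTC 48 mg/L: exceeds toxic threshold.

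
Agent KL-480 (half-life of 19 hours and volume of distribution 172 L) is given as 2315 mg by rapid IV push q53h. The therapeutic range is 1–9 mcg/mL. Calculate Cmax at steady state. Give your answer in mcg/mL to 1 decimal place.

15.7 mcg/mL

τ/t½ = 53/19 ≈ 2.7895, so fraction remaining f = (1/2)^(53/19) ≈ 0.1446.
Accumulation ratio R = 1/(1 − f) ≈ 1/0.8554 ≈ 1.1690.
Single-dose peak C₀ = D/Vd = 2315/172 ≈ 13.459 mcg/mL.
Steady-state peak Cmax,ss = C₀·R ≈ 13.459 × 1.1690 ≈ 15.734 mcg/mL.
Peak 15.7 mcg/mL vs MTC 9 mcg/mL: exceeds toxic threshold.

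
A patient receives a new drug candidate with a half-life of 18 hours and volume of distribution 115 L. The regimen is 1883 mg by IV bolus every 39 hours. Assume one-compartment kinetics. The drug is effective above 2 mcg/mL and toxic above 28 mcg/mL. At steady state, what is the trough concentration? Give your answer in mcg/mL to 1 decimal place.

4.7 mcg/mL

k = ln2/t½ = ln2/18 ≈ 0.038508 h⁻¹; fraction remaining f = e^(−kτ) = e^(−0.038508×39) ≈ 0.2227.
Single-dose peak C₀ = D/Vd = 1883/115 ≈ 16.374 mcg/mL.
Steady-state trough Cmin,ss = C₀·f/(1−f) ≈ 16.374 × 0.2227/0.7773 ≈ 4.691 mcg/mL.
Trough 4.7 mcg/mL vs MEC 2 mcg/mL: adequate.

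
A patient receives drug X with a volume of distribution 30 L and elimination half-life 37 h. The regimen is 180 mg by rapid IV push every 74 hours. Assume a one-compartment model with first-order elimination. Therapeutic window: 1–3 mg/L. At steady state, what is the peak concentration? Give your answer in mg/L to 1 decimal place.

τ = 74 h = 2 half-lives, so f = (1/2)^2 = 0.25.
At steady state, R = 1/(1 − 0.25) = 4/3.
Single-dose peak C₀ = D/Vd = 180/30 = 6 mg/L.
Steady-state peak Cmax,ss = C₀·R = 6 × 4/3 ≈ 8.000 mg/L.
Peak 8.0 mg/L vs MTC 3 mg/L: exceeds toxic threshold.

8.0 mg/L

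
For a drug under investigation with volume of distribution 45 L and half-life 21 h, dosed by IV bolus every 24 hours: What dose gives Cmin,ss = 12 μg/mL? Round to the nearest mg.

652 mg

τ/t½ = 24/21 ≈ 1.1429, so f = (1/2)^(24/21) ≈ 0.452862.
Cmin,ss = (D/Vd)·f/(1−f), so D = Cmin,ss·Vd·(1−f)/f.
D = 12 × 45 × (1−f)/f ≈ 12 × 45 × 1.20818 ≈ 652.42 mg.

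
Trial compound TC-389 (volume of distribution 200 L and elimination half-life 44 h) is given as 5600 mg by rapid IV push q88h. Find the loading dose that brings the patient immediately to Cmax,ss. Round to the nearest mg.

f = (1/2)^(88/44) ≈ 0.250000; accumulation ratio R = 1/(1−f) ≈ 1.33333.
Loading dose to hit Cmax,ss on first dose: D_load = D_maint·R ≈ 5600 × 1.33333 ≈ 7466.65 mg.

7467 mg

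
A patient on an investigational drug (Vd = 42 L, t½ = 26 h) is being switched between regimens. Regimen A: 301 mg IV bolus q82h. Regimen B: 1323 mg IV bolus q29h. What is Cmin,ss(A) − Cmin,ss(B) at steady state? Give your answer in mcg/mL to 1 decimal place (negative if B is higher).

Regimen A: f = (1/2)^(82/26) ≈ 0.1124; Cmin,ss = (301/42)·f/(1−f) ≈ 0.908 mcg/mL.
Regimen B: f = (1/2)^(29/26) ≈ 0.4616; Cmin,ss = (1323/42)·f/(1−f) ≈ 27.007 mcg/mL.
Difference ≈ 0.908 − 27.007 ≈ -26.099 mcg/mL.

-26.1 mcg/mL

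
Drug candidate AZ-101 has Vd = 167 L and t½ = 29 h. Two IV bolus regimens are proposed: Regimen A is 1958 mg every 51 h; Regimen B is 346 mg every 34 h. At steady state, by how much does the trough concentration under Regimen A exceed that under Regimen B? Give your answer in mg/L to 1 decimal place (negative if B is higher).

Regimen A: f = (1/2)^(51/29) ≈ 0.2955; Cmin,ss = (1958/167)·f/(1−f) ≈ 4.918 mg/L.
Regimen B: f = (1/2)^(34/29) ≈ 0.4437; Cmin,ss = (346/167)·f/(1−f) ≈ 1.652 mg/L.
Difference ≈ 4.918 − 1.652 ≈ 3.266 mg/L.

3.3 mg/L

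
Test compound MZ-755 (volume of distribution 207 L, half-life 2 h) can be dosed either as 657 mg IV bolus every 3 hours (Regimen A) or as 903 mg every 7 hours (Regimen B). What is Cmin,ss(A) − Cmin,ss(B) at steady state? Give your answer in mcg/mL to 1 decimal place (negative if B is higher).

1.3 mcg/mL

Regimen A: f = (1/2)^(3/2) ≈ 0.3536; Cmin,ss = (657/207)·f/(1−f) ≈ 1.736 mcg/mL.
Regimen B: f = (1/2)^(7/2) ≈ 0.0884; Cmin,ss = (903/207)·f/(1−f) ≈ 0.423 mcg/mL.
Difference ≈ 1.736 − 0.423 ≈ 1.313 mcg/mL.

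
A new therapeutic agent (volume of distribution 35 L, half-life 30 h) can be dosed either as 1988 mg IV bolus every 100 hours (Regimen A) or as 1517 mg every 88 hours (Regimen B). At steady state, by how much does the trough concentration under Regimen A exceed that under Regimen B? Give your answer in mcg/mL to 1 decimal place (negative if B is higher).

Regimen A: f = (1/2)^(100/30) ≈ 0.0992; Cmin,ss = (1988/35)·f/(1−f) ≈ 6.255 mcg/mL.
Regimen B: f = (1/2)^(88/30) ≈ 0.1309; Cmin,ss = (1517/35)·f/(1−f) ≈ 6.528 mcg/mL.
Difference ≈ 6.255 − 6.528 ≈ -0.273 mcg/mL.

-0.3 mcg/mL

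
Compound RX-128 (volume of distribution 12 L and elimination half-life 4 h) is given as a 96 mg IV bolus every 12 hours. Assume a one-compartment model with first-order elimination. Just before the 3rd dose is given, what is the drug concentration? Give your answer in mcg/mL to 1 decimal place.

1.1 mcg/mL

f = (1/2)^(τ/t½) = (1/2)^(12/4) ≈ 0.1250.
C₀ = D/Vd = 96/12 ≈ 8.000 mcg/mL.
Before the 3rd dose, 2 doses have been given. Superposition: Cmin = C₀·(f + f²).
≈ 8.000 × (0.1250 + 0.0156) ≈ 8.000 × 0.1406 ≈ 1.125 mcg/mL.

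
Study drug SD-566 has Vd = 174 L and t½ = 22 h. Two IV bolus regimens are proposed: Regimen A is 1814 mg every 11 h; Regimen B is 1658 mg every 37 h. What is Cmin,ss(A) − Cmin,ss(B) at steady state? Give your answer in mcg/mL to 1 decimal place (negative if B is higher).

Regimen A: f = (1/2)^(11/22) ≈ 0.7071; Cmin,ss = (1814/174)·f/(1−f) ≈ 25.168 mcg/mL.
Regimen B: f = (1/2)^(37/22) ≈ 0.3117; Cmin,ss = (1658/174)·f/(1−f) ≈ 4.315 mcg/mL.
Difference ≈ 25.168 − 4.315 ≈ 20.853 mcg/mL.

20.9 mcg/mL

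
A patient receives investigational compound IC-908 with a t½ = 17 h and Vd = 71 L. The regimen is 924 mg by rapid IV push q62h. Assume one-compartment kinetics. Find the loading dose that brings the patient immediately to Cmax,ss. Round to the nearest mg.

f = (1/2)^(62/17) ≈ 0.079823; accumulation ratio R = 1/(1−f) ≈ 1.08675.
Loading dose to hit Cmax,ss on first dose: D_load = D_maint·R ≈ 924 × 1.08675 ≈ 1004.16 mg.

1004 mg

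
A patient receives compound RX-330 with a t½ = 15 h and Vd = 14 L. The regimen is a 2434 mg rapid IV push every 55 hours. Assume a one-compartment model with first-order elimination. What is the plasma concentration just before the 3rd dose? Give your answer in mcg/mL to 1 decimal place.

f = (1/2)^(τ/t½) = (1/2)^(55/15) ≈ 0.0787.
C₀ = D/Vd = 2434/14 ≈ 173.857 mcg/mL.
Before the 3rd dose, 2 doses have been given. Superposition: Cmin = C₀·(f + f²).
≈ 173.857 × (0.0787 + 0.0062) ≈ 173.857 × 0.0849 ≈ 14.760 mcg/mL.

14.8 mcg/mL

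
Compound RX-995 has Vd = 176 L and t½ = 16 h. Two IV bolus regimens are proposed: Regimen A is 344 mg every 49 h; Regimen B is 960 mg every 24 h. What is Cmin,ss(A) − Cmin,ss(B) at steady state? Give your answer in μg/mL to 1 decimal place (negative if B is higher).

Regimen A: f = (1/2)^(49/16) ≈ 0.1197; Cmin,ss = (344/176)·f/(1−f) ≈ 0.266 μg/mL.
Regimen B: f = (1/2)^(24/16) ≈ 0.3536; Cmin,ss = (960/176)·f/(1−f) ≈ 2.984 μg/mL.
Difference ≈ 0.266 − 2.984 ≈ -2.718 μg/mL.

-2.7 μg/mL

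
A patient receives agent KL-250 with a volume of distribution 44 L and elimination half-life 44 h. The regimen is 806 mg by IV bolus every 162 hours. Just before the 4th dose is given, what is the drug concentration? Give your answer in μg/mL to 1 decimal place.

f = (1/2)^(τ/t½) = (1/2)^(162/44) ≈ 0.0779.
C₀ = D/Vd = 806/44 ≈ 18.318 μg/mL.
Before the 4th dose, 3 doses have been given. Superposition: Cmin = C₀·(f + f² + … + f^3).
≈ 18.318 × (0.0779 + 0.0061 + 0.0005) ≈ 18.318 × 0.0845 ≈ 1.548 μg/mL.

1.5 μg/mL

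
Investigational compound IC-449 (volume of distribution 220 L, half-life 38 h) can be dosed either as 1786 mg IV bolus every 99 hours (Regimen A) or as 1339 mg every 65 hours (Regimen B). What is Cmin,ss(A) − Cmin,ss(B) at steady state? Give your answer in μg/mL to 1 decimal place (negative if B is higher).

Regimen A: f = (1/2)^(99/38) ≈ 0.1643; Cmin,ss = (1786/220)·f/(1−f) ≈ 1.596 μg/mL.
Regimen B: f = (1/2)^(65/38) ≈ 0.3055; Cmin,ss = (1339/220)·f/(1−f) ≈ 2.677 μg/mL.
Difference ≈ 1.596 − 2.677 ≈ -1.081 μg/mL.

-1.1 μg/mL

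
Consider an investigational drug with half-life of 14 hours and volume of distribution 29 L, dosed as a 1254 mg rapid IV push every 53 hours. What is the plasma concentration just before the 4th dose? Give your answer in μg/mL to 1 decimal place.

3.4 μg/mL

f = (1/2)^(τ/t½) = (1/2)^(53/14) ≈ 0.0725.
C₀ = D/Vd = 1254/29 ≈ 43.241 μg/mL.
Before the 4th dose, 3 doses have been given. Superposition: Cmin = C₀·(f + f² + … + f^3).
≈ 43.241 × (0.0725 + 0.0053 + 0.0004) ≈ 43.241 × 0.0782 ≈ 3.381 μg/mL.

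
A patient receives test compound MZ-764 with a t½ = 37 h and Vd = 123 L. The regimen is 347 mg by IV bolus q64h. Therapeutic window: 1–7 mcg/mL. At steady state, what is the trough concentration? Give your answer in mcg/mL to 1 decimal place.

1.2 mcg/mL

Over one 64-h interval, 64/37 ≈ 1.7297 half-lives elapse, leaving f ≈ 0.3015 of each dose.
At steady state, accumulation factor R = 1/(1 − e^(−kτ)) ≈ 1.4316.
Single-dose peak C₀ = D/Vd = 347/123 ≈ 2.821 mcg/mL.
Steady-state peak Cmax,ss = C₀·R ≈ 2.821 × 1.4316 ≈ 4.039 mcg/mL.
One interval later, Cmin,ss = Cmax,ss·e^(−kτ) ≈ 4.039 × 0.3015 ≈ 1.218 mcg/mL.
Trough 1.2 mcg/mL vs MEC 1 mcg/mL: adequate.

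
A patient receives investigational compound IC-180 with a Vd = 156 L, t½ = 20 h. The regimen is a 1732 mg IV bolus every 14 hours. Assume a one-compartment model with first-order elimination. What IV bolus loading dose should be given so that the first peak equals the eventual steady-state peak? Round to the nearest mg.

f = (1/2)^(14/20) ≈ 0.615572; accumulation ratio R = 1/(1−f) ≈ 2.60127.
Loading dose to hit Cmax,ss on first dose: D_load = D_maint·R ≈ 1732 × 2.60127 ≈ 4505.40 mg.

4505 mg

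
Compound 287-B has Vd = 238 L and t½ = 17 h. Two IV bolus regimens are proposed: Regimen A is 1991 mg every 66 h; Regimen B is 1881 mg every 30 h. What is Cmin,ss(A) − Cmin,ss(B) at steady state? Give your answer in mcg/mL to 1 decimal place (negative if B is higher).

-2.7 mcg/mL

Regimen A: f = (1/2)^(66/17) ≈ 0.0678; Cmin,ss = (1991/238)·f/(1−f) ≈ 0.608 mcg/mL.
Regimen B: f = (1/2)^(30/17) ≈ 0.2943; Cmin,ss = (1881/238)·f/(1−f) ≈ 3.296 mcg/mL.
Difference ≈ 0.608 − 3.296 ≈ -2.688 mcg/mL.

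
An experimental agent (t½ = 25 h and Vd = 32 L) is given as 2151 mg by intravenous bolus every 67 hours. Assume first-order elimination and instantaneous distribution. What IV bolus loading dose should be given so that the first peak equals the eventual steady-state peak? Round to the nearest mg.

f = (1/2)^(67/25) ≈ 0.156041; accumulation ratio R = 1/(1−f) ≈ 1.18489.
Loading dose to hit Cmax,ss on first dose: D_load = D_maint·R ≈ 2151 × 1.18489 ≈ 2548.70 mg.

2549 mg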